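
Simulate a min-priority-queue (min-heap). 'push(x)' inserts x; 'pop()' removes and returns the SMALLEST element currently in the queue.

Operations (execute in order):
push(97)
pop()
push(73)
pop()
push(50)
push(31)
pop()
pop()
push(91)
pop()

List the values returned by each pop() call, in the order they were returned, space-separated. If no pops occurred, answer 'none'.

push(97): heap contents = [97]
pop() → 97: heap contents = []
push(73): heap contents = [73]
pop() → 73: heap contents = []
push(50): heap contents = [50]
push(31): heap contents = [31, 50]
pop() → 31: heap contents = [50]
pop() → 50: heap contents = []
push(91): heap contents = [91]
pop() → 91: heap contents = []

Answer: 97 73 31 50 91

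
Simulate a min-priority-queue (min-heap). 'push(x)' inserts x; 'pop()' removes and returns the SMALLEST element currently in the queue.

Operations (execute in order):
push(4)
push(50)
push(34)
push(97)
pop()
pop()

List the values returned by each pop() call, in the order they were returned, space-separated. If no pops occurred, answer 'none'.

push(4): heap contents = [4]
push(50): heap contents = [4, 50]
push(34): heap contents = [4, 34, 50]
push(97): heap contents = [4, 34, 50, 97]
pop() → 4: heap contents = [34, 50, 97]
pop() → 34: heap contents = [50, 97]

Answer: 4 34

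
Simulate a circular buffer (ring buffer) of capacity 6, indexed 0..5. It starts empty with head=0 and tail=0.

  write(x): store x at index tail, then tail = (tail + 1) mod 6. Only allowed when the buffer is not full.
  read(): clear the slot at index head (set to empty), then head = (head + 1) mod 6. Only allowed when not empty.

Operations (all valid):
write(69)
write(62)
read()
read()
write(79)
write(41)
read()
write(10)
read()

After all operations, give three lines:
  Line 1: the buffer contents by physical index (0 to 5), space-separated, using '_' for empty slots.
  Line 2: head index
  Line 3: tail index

write(69): buf=[69 _ _ _ _ _], head=0, tail=1, size=1
write(62): buf=[69 62 _ _ _ _], head=0, tail=2, size=2
read(): buf=[_ 62 _ _ _ _], head=1, tail=2, size=1
read(): buf=[_ _ _ _ _ _], head=2, tail=2, size=0
write(79): buf=[_ _ 79 _ _ _], head=2, tail=3, size=1
write(41): buf=[_ _ 79 41 _ _], head=2, tail=4, size=2
read(): buf=[_ _ _ 41 _ _], head=3, tail=4, size=1
write(10): buf=[_ _ _ 41 10 _], head=3, tail=5, size=2
read(): buf=[_ _ _ _ 10 _], head=4, tail=5, size=1

Answer: _ _ _ _ 10 _
4
5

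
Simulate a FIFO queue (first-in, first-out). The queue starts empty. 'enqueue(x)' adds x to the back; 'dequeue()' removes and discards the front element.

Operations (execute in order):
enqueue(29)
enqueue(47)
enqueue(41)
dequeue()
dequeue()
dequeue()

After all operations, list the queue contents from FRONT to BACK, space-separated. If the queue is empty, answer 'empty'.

enqueue(29): [29]
enqueue(47): [29, 47]
enqueue(41): [29, 47, 41]
dequeue(): [47, 41]
dequeue(): [41]
dequeue(): []

Answer: empty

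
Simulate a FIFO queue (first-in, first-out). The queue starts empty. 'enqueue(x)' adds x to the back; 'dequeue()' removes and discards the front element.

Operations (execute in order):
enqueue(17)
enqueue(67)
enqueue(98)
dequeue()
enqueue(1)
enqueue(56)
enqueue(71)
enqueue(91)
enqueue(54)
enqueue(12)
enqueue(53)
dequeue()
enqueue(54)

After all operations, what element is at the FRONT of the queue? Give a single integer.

enqueue(17): queue = [17]
enqueue(67): queue = [17, 67]
enqueue(98): queue = [17, 67, 98]
dequeue(): queue = [67, 98]
enqueue(1): queue = [67, 98, 1]
enqueue(56): queue = [67, 98, 1, 56]
enqueue(71): queue = [67, 98, 1, 56, 71]
enqueue(91): queue = [67, 98, 1, 56, 71, 91]
enqueue(54): queue = [67, 98, 1, 56, 71, 91, 54]
enqueue(12): queue = [67, 98, 1, 56, 71, 91, 54, 12]
enqueue(53): queue = [67, 98, 1, 56, 71, 91, 54, 12, 53]
dequeue(): queue = [98, 1, 56, 71, 91, 54, 12, 53]
enqueue(54): queue = [98, 1, 56, 71, 91, 54, 12, 53, 54]

Answer: 98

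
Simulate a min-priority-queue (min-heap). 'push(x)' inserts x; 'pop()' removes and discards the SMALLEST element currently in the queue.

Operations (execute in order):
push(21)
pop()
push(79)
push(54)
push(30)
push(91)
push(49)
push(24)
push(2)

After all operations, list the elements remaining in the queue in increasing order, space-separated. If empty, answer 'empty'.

push(21): heap contents = [21]
pop() → 21: heap contents = []
push(79): heap contents = [79]
push(54): heap contents = [54, 79]
push(30): heap contents = [30, 54, 79]
push(91): heap contents = [30, 54, 79, 91]
push(49): heap contents = [30, 49, 54, 79, 91]
push(24): heap contents = [24, 30, 49, 54, 79, 91]
push(2): heap contents = [2, 24, 30, 49, 54, 79, 91]

Answer: 2 24 30 49 54 79 91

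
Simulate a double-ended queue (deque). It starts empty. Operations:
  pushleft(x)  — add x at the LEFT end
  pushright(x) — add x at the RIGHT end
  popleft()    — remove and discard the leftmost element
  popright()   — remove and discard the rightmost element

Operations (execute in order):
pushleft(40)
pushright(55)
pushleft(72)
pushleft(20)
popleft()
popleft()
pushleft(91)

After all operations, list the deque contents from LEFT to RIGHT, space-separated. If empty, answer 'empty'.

pushleft(40): [40]
pushright(55): [40, 55]
pushleft(72): [72, 40, 55]
pushleft(20): [20, 72, 40, 55]
popleft(): [72, 40, 55]
popleft(): [40, 55]
pushleft(91): [91, 40, 55]

Answer: 91 40 55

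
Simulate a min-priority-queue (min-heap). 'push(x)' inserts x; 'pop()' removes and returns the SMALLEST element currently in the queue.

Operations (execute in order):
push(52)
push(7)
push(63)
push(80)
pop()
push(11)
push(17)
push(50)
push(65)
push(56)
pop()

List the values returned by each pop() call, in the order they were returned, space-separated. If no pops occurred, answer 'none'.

push(52): heap contents = [52]
push(7): heap contents = [7, 52]
push(63): heap contents = [7, 52, 63]
push(80): heap contents = [7, 52, 63, 80]
pop() → 7: heap contents = [52, 63, 80]
push(11): heap contents = [11, 52, 63, 80]
push(17): heap contents = [11, 17, 52, 63, 80]
push(50): heap contents = [11, 17, 50, 52, 63, 80]
push(65): heap contents = [11, 17, 50, 52, 63, 65, 80]
push(56): heap contents = [11, 17, 50, 52, 56, 63, 65, 80]
pop() → 11: heap contents = [17, 50, 52, 56, 63, 65, 80]

Answer: 7 11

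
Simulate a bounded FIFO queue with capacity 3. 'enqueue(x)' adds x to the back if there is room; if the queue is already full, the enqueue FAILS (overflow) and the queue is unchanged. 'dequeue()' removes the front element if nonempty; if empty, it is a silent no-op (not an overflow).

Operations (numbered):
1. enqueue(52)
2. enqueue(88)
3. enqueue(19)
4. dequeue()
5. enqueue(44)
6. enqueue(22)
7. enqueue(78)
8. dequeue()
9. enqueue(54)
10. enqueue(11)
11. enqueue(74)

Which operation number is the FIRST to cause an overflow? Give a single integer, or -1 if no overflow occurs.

1. enqueue(52): size=1
2. enqueue(88): size=2
3. enqueue(19): size=3
4. dequeue(): size=2
5. enqueue(44): size=3
6. enqueue(22): size=3=cap → OVERFLOW (fail)
7. enqueue(78): size=3=cap → OVERFLOW (fail)
8. dequeue(): size=2
9. enqueue(54): size=3
10. enqueue(11): size=3=cap → OVERFLOW (fail)
11. enqueue(74): size=3=cap → OVERFLOW (fail)

Answer: 6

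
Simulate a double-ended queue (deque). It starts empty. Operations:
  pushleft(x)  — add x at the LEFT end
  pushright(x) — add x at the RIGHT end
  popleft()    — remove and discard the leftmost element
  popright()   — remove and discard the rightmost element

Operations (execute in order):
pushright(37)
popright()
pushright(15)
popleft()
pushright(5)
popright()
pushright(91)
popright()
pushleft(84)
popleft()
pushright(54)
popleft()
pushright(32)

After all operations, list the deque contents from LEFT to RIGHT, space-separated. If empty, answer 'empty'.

Answer: 32

Derivation:
pushright(37): [37]
popright(): []
pushright(15): [15]
popleft(): []
pushright(5): [5]
popright(): []
pushright(91): [91]
popright(): []
pushleft(84): [84]
popleft(): []
pushright(54): [54]
popleft(): []
pushright(32): [32]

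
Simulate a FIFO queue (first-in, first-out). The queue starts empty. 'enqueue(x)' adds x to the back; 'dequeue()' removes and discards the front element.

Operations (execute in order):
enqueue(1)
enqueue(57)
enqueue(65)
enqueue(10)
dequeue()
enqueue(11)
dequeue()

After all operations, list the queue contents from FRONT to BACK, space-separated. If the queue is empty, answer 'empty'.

Answer: 65 10 11

Derivation:
enqueue(1): [1]
enqueue(57): [1, 57]
enqueue(65): [1, 57, 65]
enqueue(10): [1, 57, 65, 10]
dequeue(): [57, 65, 10]
enqueue(11): [57, 65, 10, 11]
dequeue(): [65, 10, 11]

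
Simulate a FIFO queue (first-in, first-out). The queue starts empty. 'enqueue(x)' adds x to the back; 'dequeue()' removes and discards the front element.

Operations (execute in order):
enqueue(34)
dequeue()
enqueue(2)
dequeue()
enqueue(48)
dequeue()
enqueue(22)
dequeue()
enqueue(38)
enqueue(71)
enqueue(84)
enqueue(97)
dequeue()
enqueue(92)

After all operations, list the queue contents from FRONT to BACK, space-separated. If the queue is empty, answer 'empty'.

Answer: 71 84 97 92

Derivation:
enqueue(34): [34]
dequeue(): []
enqueue(2): [2]
dequeue(): []
enqueue(48): [48]
dequeue(): []
enqueue(22): [22]
dequeue(): []
enqueue(38): [38]
enqueue(71): [38, 71]
enqueue(84): [38, 71, 84]
enqueue(97): [38, 71, 84, 97]
dequeue(): [71, 84, 97]
enqueue(92): [71, 84, 97, 92]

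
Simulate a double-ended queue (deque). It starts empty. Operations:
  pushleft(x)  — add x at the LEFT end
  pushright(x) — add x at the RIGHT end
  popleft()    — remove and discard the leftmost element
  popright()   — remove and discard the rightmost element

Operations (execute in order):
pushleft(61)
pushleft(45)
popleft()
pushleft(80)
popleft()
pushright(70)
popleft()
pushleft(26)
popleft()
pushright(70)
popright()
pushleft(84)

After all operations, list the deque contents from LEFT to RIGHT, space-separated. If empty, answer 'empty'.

Answer: 84 70

Derivation:
pushleft(61): [61]
pushleft(45): [45, 61]
popleft(): [61]
pushleft(80): [80, 61]
popleft(): [61]
pushright(70): [61, 70]
popleft(): [70]
pushleft(26): [26, 70]
popleft(): [70]
pushright(70): [70, 70]
popright(): [70]
pushleft(84): [84, 70]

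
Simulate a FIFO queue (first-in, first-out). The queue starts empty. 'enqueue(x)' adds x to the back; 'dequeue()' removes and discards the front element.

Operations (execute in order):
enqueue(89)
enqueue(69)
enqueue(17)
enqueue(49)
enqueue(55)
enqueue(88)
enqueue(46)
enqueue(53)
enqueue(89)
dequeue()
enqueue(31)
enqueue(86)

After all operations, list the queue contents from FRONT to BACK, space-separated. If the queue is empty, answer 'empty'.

enqueue(89): [89]
enqueue(69): [89, 69]
enqueue(17): [89, 69, 17]
enqueue(49): [89, 69, 17, 49]
enqueue(55): [89, 69, 17, 49, 55]
enqueue(88): [89, 69, 17, 49, 55, 88]
enqueue(46): [89, 69, 17, 49, 55, 88, 46]
enqueue(53): [89, 69, 17, 49, 55, 88, 46, 53]
enqueue(89): [89, 69, 17, 49, 55, 88, 46, 53, 89]
dequeue(): [69, 17, 49, 55, 88, 46, 53, 89]
enqueue(31): [69, 17, 49, 55, 88, 46, 53, 89, 31]
enqueue(86): [69, 17, 49, 55, 88, 46, 53, 89, 31, 86]

Answer: 69 17 49 55 88 46 53 89 31 86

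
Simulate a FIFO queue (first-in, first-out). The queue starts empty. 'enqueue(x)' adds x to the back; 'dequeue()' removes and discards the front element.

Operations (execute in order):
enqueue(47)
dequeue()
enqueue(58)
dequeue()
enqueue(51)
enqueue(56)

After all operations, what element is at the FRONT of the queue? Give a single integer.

enqueue(47): queue = [47]
dequeue(): queue = []
enqueue(58): queue = [58]
dequeue(): queue = []
enqueue(51): queue = [51]
enqueue(56): queue = [51, 56]

Answer: 51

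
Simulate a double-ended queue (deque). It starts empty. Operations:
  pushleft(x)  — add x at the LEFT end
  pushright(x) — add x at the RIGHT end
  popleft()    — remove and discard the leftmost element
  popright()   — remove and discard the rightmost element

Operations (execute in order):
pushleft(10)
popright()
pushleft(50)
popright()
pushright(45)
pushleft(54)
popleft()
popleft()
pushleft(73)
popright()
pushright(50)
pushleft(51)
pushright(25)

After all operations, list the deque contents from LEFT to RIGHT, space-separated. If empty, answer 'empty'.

pushleft(10): [10]
popright(): []
pushleft(50): [50]
popright(): []
pushright(45): [45]
pushleft(54): [54, 45]
popleft(): [45]
popleft(): []
pushleft(73): [73]
popright(): []
pushright(50): [50]
pushleft(51): [51, 50]
pushright(25): [51, 50, 25]

Answer: 51 50 25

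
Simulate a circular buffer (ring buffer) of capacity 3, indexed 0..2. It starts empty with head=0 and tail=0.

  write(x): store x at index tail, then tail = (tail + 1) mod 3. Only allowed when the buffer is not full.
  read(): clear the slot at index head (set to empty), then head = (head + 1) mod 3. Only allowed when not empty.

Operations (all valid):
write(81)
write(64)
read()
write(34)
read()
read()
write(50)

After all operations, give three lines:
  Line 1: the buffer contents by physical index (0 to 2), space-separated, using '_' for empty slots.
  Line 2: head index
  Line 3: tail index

write(81): buf=[81 _ _], head=0, tail=1, size=1
write(64): buf=[81 64 _], head=0, tail=2, size=2
read(): buf=[_ 64 _], head=1, tail=2, size=1
write(34): buf=[_ 64 34], head=1, tail=0, size=2
read(): buf=[_ _ 34], head=2, tail=0, size=1
read(): buf=[_ _ _], head=0, tail=0, size=0
write(50): buf=[50 _ _], head=0, tail=1, size=1

Answer: 50 _ _
0
1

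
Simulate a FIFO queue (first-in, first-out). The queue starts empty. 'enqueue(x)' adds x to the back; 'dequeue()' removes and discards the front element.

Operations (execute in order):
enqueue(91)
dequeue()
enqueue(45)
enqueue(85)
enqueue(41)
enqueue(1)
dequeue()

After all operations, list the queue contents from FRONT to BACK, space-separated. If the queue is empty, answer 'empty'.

enqueue(91): [91]
dequeue(): []
enqueue(45): [45]
enqueue(85): [45, 85]
enqueue(41): [45, 85, 41]
enqueue(1): [45, 85, 41, 1]
dequeue(): [85, 41, 1]

Answer: 85 41 1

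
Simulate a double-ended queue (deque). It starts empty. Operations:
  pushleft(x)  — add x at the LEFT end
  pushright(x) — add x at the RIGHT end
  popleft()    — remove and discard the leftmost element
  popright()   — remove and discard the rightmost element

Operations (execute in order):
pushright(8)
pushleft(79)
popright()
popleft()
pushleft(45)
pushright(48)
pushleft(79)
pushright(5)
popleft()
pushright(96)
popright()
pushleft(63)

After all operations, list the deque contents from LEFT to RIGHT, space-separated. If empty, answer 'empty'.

Answer: 63 45 48 5

Derivation:
pushright(8): [8]
pushleft(79): [79, 8]
popright(): [79]
popleft(): []
pushleft(45): [45]
pushright(48): [45, 48]
pushleft(79): [79, 45, 48]
pushright(5): [79, 45, 48, 5]
popleft(): [45, 48, 5]
pushright(96): [45, 48, 5, 96]
popright(): [45, 48, 5]
pushleft(63): [63, 45, 48, 5]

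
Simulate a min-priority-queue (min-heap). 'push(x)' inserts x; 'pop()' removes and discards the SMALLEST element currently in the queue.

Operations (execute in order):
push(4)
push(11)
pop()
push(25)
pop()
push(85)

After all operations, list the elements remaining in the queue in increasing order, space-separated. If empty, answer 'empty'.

push(4): heap contents = [4]
push(11): heap contents = [4, 11]
pop() → 4: heap contents = [11]
push(25): heap contents = [11, 25]
pop() → 11: heap contents = [25]
push(85): heap contents = [25, 85]

Answer: 25 85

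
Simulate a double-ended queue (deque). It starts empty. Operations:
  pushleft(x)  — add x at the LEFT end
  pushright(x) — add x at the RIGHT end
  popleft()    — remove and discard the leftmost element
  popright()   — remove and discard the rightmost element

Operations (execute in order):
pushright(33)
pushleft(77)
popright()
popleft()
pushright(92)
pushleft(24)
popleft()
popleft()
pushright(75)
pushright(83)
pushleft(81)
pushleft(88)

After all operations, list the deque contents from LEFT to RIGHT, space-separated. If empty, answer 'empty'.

pushright(33): [33]
pushleft(77): [77, 33]
popright(): [77]
popleft(): []
pushright(92): [92]
pushleft(24): [24, 92]
popleft(): [92]
popleft(): []
pushright(75): [75]
pushright(83): [75, 83]
pushleft(81): [81, 75, 83]
pushleft(88): [88, 81, 75, 83]

Answer: 88 81 75 83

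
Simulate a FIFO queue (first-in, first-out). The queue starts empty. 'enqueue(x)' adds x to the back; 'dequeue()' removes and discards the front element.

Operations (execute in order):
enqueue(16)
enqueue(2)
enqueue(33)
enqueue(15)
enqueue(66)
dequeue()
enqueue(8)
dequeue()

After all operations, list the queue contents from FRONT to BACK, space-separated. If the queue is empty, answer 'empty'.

Answer: 33 15 66 8

Derivation:
enqueue(16): [16]
enqueue(2): [16, 2]
enqueue(33): [16, 2, 33]
enqueue(15): [16, 2, 33, 15]
enqueue(66): [16, 2, 33, 15, 66]
dequeue(): [2, 33, 15, 66]
enqueue(8): [2, 33, 15, 66, 8]
dequeue(): [33, 15, 66, 8]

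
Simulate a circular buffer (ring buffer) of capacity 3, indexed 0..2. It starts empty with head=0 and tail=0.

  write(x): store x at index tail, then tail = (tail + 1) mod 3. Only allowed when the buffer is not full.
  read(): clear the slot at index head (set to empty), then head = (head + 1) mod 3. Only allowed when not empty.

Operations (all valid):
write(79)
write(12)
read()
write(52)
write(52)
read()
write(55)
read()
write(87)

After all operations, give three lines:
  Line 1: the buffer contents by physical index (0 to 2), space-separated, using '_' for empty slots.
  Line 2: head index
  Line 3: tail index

Answer: 52 55 87
0
0

Derivation:
write(79): buf=[79 _ _], head=0, tail=1, size=1
write(12): buf=[79 12 _], head=0, tail=2, size=2
read(): buf=[_ 12 _], head=1, tail=2, size=1
write(52): buf=[_ 12 52], head=1, tail=0, size=2
write(52): buf=[52 12 52], head=1, tail=1, size=3
read(): buf=[52 _ 52], head=2, tail=1, size=2
write(55): buf=[52 55 52], head=2, tail=2, size=3
read(): buf=[52 55 _], head=0, tail=2, size=2
write(87): buf=[52 55 87], head=0, tail=0, size=3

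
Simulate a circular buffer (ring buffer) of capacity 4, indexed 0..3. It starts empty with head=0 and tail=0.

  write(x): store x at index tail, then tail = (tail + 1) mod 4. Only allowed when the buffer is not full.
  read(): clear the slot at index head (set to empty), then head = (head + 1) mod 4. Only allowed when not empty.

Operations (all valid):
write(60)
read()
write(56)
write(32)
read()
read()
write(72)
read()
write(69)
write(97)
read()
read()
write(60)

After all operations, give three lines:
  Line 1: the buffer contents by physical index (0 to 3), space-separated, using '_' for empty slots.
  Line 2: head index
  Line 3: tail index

write(60): buf=[60 _ _ _], head=0, tail=1, size=1
read(): buf=[_ _ _ _], head=1, tail=1, size=0
write(56): buf=[_ 56 _ _], head=1, tail=2, size=1
write(32): buf=[_ 56 32 _], head=1, tail=3, size=2
read(): buf=[_ _ 32 _], head=2, tail=3, size=1
read(): buf=[_ _ _ _], head=3, tail=3, size=0
write(72): buf=[_ _ _ 72], head=3, tail=0, size=1
read(): buf=[_ _ _ _], head=0, tail=0, size=0
write(69): buf=[69 _ _ _], head=0, tail=1, size=1
write(97): buf=[69 97 _ _], head=0, tail=2, size=2
read(): buf=[_ 97 _ _], head=1, tail=2, size=1
read(): buf=[_ _ _ _], head=2, tail=2, size=0
write(60): buf=[_ _ 60 _], head=2, tail=3, size=1

Answer: _ _ 60 _
2
3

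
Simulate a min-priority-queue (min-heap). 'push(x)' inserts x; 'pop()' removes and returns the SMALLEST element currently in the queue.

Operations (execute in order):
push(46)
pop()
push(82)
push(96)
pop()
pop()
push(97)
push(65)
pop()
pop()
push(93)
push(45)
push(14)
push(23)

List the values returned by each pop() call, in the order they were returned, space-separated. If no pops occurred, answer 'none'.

Answer: 46 82 96 65 97

Derivation:
push(46): heap contents = [46]
pop() → 46: heap contents = []
push(82): heap contents = [82]
push(96): heap contents = [82, 96]
pop() → 82: heap contents = [96]
pop() → 96: heap contents = []
push(97): heap contents = [97]
push(65): heap contents = [65, 97]
pop() → 65: heap contents = [97]
pop() → 97: heap contents = []
push(93): heap contents = [93]
push(45): heap contents = [45, 93]
push(14): heap contents = [14, 45, 93]
push(23): heap contents = [14, 23, 45, 93]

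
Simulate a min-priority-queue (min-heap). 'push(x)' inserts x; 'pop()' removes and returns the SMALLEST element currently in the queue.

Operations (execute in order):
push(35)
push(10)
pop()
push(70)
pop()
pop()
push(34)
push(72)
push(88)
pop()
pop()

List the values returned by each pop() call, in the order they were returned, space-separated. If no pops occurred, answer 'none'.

push(35): heap contents = [35]
push(10): heap contents = [10, 35]
pop() → 10: heap contents = [35]
push(70): heap contents = [35, 70]
pop() → 35: heap contents = [70]
pop() → 70: heap contents = []
push(34): heap contents = [34]
push(72): heap contents = [34, 72]
push(88): heap contents = [34, 72, 88]
pop() → 34: heap contents = [72, 88]
pop() → 72: heap contents = [88]

Answer: 10 35 70 34 72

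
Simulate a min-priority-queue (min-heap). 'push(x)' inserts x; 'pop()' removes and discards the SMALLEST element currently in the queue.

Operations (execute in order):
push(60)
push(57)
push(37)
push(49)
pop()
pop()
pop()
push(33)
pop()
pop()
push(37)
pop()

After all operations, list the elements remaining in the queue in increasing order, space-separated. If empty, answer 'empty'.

Answer: empty

Derivation:
push(60): heap contents = [60]
push(57): heap contents = [57, 60]
push(37): heap contents = [37, 57, 60]
push(49): heap contents = [37, 49, 57, 60]
pop() → 37: heap contents = [49, 57, 60]
pop() → 49: heap contents = [57, 60]
pop() → 57: heap contents = [60]
push(33): heap contents = [33, 60]
pop() → 33: heap contents = [60]
pop() → 60: heap contents = []
push(37): heap contents = [37]
pop() → 37: heap contents = []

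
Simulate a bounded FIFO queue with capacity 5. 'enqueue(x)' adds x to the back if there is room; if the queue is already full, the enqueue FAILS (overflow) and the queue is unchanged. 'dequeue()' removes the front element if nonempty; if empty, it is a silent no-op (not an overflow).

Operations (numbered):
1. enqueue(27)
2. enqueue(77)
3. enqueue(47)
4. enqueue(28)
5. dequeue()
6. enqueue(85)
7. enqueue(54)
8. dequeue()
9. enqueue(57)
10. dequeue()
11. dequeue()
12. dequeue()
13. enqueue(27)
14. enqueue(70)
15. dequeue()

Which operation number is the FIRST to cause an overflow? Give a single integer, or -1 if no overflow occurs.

Answer: -1

Derivation:
1. enqueue(27): size=1
2. enqueue(77): size=2
3. enqueue(47): size=3
4. enqueue(28): size=4
5. dequeue(): size=3
6. enqueue(85): size=4
7. enqueue(54): size=5
8. dequeue(): size=4
9. enqueue(57): size=5
10. dequeue(): size=4
11. dequeue(): size=3
12. dequeue(): size=2
13. enqueue(27): size=3
14. enqueue(70): size=4
15. dequeue(): size=3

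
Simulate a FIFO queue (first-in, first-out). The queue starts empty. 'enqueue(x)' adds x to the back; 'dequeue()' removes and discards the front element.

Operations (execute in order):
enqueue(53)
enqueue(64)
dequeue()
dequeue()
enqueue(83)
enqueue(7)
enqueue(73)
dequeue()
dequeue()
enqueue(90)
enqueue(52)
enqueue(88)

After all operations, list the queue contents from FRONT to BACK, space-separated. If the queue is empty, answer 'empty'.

Answer: 73 90 52 88

Derivation:
enqueue(53): [53]
enqueue(64): [53, 64]
dequeue(): [64]
dequeue(): []
enqueue(83): [83]
enqueue(7): [83, 7]
enqueue(73): [83, 7, 73]
dequeue(): [7, 73]
dequeue(): [73]
enqueue(90): [73, 90]
enqueue(52): [73, 90, 52]
enqueue(88): [73, 90, 52, 88]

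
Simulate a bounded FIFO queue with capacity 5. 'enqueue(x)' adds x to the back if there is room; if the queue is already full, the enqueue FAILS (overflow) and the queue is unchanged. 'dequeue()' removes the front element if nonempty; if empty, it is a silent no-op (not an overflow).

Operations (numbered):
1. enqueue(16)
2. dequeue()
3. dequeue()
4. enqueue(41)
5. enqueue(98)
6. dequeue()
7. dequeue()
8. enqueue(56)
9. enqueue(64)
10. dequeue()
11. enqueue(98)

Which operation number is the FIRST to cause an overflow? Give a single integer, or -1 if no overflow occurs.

Answer: -1

Derivation:
1. enqueue(16): size=1
2. dequeue(): size=0
3. dequeue(): empty, no-op, size=0
4. enqueue(41): size=1
5. enqueue(98): size=2
6. dequeue(): size=1
7. dequeue(): size=0
8. enqueue(56): size=1
9. enqueue(64): size=2
10. dequeue(): size=1
11. enqueue(98): size=2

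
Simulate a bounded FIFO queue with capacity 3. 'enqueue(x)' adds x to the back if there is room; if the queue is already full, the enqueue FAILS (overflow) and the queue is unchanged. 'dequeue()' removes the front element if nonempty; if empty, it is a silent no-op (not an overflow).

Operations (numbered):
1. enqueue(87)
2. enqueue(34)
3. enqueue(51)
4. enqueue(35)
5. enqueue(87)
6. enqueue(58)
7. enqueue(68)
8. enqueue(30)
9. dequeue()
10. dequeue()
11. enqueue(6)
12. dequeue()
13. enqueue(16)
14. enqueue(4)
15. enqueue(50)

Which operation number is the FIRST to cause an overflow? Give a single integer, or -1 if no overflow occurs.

Answer: 4

Derivation:
1. enqueue(87): size=1
2. enqueue(34): size=2
3. enqueue(51): size=3
4. enqueue(35): size=3=cap → OVERFLOW (fail)
5. enqueue(87): size=3=cap → OVERFLOW (fail)
6. enqueue(58): size=3=cap → OVERFLOW (fail)
7. enqueue(68): size=3=cap → OVERFLOW (fail)
8. enqueue(30): size=3=cap → OVERFLOW (fail)
9. dequeue(): size=2
10. dequeue(): size=1
11. enqueue(6): size=2
12. dequeue(): size=1
13. enqueue(16): size=2
14. enqueue(4): size=3
15. enqueue(50): size=3=cap → OVERFLOW (fail)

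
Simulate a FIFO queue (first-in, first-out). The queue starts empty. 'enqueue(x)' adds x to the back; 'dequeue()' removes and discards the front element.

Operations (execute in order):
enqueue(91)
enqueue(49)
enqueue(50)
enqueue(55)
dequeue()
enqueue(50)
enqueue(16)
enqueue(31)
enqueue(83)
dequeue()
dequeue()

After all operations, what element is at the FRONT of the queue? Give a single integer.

Answer: 55

Derivation:
enqueue(91): queue = [91]
enqueue(49): queue = [91, 49]
enqueue(50): queue = [91, 49, 50]
enqueue(55): queue = [91, 49, 50, 55]
dequeue(): queue = [49, 50, 55]
enqueue(50): queue = [49, 50, 55, 50]
enqueue(16): queue = [49, 50, 55, 50, 16]
enqueue(31): queue = [49, 50, 55, 50, 16, 31]
enqueue(83): queue = [49, 50, 55, 50, 16, 31, 83]
dequeue(): queue = [50, 55, 50, 16, 31, 83]
dequeue(): queue = [55, 50, 16, 31, 83]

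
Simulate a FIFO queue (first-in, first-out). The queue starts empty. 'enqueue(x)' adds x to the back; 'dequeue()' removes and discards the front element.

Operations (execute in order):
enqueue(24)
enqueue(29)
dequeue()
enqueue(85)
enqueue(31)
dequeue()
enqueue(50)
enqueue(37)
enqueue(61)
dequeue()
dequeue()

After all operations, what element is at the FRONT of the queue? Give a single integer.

Answer: 50

Derivation:
enqueue(24): queue = [24]
enqueue(29): queue = [24, 29]
dequeue(): queue = [29]
enqueue(85): queue = [29, 85]
enqueue(31): queue = [29, 85, 31]
dequeue(): queue = [85, 31]
enqueue(50): queue = [85, 31, 50]
enqueue(37): queue = [85, 31, 50, 37]
enqueue(61): queue = [85, 31, 50, 37, 61]
dequeue(): queue = [31, 50, 37, 61]
dequeue(): queue = [50, 37, 61]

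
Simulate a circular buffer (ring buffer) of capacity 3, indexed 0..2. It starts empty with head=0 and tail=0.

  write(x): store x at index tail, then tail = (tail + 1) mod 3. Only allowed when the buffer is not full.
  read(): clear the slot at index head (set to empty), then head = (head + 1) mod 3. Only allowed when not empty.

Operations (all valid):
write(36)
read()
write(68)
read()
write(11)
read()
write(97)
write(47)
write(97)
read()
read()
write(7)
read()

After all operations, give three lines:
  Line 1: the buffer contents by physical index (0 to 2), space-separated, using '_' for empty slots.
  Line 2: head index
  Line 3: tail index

write(36): buf=[36 _ _], head=0, tail=1, size=1
read(): buf=[_ _ _], head=1, tail=1, size=0
write(68): buf=[_ 68 _], head=1, tail=2, size=1
read(): buf=[_ _ _], head=2, tail=2, size=0
write(11): buf=[_ _ 11], head=2, tail=0, size=1
read(): buf=[_ _ _], head=0, tail=0, size=0
write(97): buf=[97 _ _], head=0, tail=1, size=1
write(47): buf=[97 47 _], head=0, tail=2, size=2
write(97): buf=[97 47 97], head=0, tail=0, size=3
read(): buf=[_ 47 97], head=1, tail=0, size=2
read(): buf=[_ _ 97], head=2, tail=0, size=1
write(7): buf=[7 _ 97], head=2, tail=1, size=2
read(): buf=[7 _ _], head=0, tail=1, size=1

Answer: 7 _ _
0
1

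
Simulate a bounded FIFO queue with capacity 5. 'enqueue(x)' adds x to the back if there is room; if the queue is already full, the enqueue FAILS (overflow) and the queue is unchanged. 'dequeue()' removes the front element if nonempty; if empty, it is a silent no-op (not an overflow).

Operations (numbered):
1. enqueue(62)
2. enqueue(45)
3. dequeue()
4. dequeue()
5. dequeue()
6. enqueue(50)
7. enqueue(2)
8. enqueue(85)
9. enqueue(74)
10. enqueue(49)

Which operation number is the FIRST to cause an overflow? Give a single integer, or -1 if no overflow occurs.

1. enqueue(62): size=1
2. enqueue(45): size=2
3. dequeue(): size=1
4. dequeue(): size=0
5. dequeue(): empty, no-op, size=0
6. enqueue(50): size=1
7. enqueue(2): size=2
8. enqueue(85): size=3
9. enqueue(74): size=4
10. enqueue(49): size=5

Answer: -1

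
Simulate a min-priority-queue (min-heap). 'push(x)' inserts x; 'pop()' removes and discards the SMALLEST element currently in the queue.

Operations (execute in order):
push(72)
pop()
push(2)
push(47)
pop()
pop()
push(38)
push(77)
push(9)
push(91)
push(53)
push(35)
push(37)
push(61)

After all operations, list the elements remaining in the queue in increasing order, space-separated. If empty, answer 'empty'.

push(72): heap contents = [72]
pop() → 72: heap contents = []
push(2): heap contents = [2]
push(47): heap contents = [2, 47]
pop() → 2: heap contents = [47]
pop() → 47: heap contents = []
push(38): heap contents = [38]
push(77): heap contents = [38, 77]
push(9): heap contents = [9, 38, 77]
push(91): heap contents = [9, 38, 77, 91]
push(53): heap contents = [9, 38, 53, 77, 91]
push(35): heap contents = [9, 35, 38, 53, 77, 91]
push(37): heap contents = [9, 35, 37, 38, 53, 77, 91]
push(61): heap contents = [9, 35, 37, 38, 53, 61, 77, 91]

Answer: 9 35 37 38 53 61 77 91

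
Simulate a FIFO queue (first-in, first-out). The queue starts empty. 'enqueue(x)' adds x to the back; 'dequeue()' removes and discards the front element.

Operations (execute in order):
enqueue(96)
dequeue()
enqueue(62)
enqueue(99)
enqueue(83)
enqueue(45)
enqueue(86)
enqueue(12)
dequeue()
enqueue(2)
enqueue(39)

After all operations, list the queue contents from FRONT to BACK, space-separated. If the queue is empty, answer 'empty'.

enqueue(96): [96]
dequeue(): []
enqueue(62): [62]
enqueue(99): [62, 99]
enqueue(83): [62, 99, 83]
enqueue(45): [62, 99, 83, 45]
enqueue(86): [62, 99, 83, 45, 86]
enqueue(12): [62, 99, 83, 45, 86, 12]
dequeue(): [99, 83, 45, 86, 12]
enqueue(2): [99, 83, 45, 86, 12, 2]
enqueue(39): [99, 83, 45, 86, 12, 2, 39]

Answer: 99 83 45 86 12 2 39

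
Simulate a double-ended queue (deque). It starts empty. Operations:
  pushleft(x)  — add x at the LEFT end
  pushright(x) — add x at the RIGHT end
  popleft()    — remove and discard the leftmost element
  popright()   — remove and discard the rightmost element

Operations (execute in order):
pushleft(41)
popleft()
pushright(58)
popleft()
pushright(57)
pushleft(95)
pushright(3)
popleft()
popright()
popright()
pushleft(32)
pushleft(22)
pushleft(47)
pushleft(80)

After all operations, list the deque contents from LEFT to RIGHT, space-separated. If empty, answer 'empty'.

pushleft(41): [41]
popleft(): []
pushright(58): [58]
popleft(): []
pushright(57): [57]
pushleft(95): [95, 57]
pushright(3): [95, 57, 3]
popleft(): [57, 3]
popright(): [57]
popright(): []
pushleft(32): [32]
pushleft(22): [22, 32]
pushleft(47): [47, 22, 32]
pushleft(80): [80, 47, 22, 32]

Answer: 80 47 22 32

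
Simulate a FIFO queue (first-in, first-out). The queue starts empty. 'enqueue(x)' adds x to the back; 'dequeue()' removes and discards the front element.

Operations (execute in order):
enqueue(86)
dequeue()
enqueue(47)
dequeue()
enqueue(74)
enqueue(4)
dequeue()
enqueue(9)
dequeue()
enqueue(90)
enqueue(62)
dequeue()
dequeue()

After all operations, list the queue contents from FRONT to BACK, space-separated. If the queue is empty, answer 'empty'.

enqueue(86): [86]
dequeue(): []
enqueue(47): [47]
dequeue(): []
enqueue(74): [74]
enqueue(4): [74, 4]
dequeue(): [4]
enqueue(9): [4, 9]
dequeue(): [9]
enqueue(90): [9, 90]
enqueue(62): [9, 90, 62]
dequeue(): [90, 62]
dequeue(): [62]

Answer: 62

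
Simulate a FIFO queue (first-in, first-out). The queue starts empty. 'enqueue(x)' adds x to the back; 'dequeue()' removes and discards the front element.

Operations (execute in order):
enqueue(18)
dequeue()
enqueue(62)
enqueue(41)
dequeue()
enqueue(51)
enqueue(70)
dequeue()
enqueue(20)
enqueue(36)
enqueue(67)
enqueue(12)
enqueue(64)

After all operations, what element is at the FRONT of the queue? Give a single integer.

enqueue(18): queue = [18]
dequeue(): queue = []
enqueue(62): queue = [62]
enqueue(41): queue = [62, 41]
dequeue(): queue = [41]
enqueue(51): queue = [41, 51]
enqueue(70): queue = [41, 51, 70]
dequeue(): queue = [51, 70]
enqueue(20): queue = [51, 70, 20]
enqueue(36): queue = [51, 70, 20, 36]
enqueue(67): queue = [51, 70, 20, 36, 67]
enqueue(12): queue = [51, 70, 20, 36, 67, 12]
enqueue(64): queue = [51, 70, 20, 36, 67, 12, 64]

Answer: 51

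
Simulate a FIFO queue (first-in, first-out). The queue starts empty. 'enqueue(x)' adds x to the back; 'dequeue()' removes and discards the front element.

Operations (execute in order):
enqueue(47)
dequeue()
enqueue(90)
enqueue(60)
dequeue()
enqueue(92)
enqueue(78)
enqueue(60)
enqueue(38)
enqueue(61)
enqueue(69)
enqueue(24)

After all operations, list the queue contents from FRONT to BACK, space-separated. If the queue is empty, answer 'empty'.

Answer: 60 92 78 60 38 61 69 24

Derivation:
enqueue(47): [47]
dequeue(): []
enqueue(90): [90]
enqueue(60): [90, 60]
dequeue(): [60]
enqueue(92): [60, 92]
enqueue(78): [60, 92, 78]
enqueue(60): [60, 92, 78, 60]
enqueue(38): [60, 92, 78, 60, 38]
enqueue(61): [60, 92, 78, 60, 38, 61]
enqueue(69): [60, 92, 78, 60, 38, 61, 69]
enqueue(24): [60, 92, 78, 60, 38, 61, 69, 24]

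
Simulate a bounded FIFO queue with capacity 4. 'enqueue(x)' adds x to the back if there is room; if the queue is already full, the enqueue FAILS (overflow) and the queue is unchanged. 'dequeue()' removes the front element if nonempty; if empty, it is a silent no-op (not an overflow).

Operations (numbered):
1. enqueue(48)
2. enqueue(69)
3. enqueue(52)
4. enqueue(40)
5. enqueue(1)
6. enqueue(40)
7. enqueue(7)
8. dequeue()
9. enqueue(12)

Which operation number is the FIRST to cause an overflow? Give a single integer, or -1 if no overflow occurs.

Answer: 5

Derivation:
1. enqueue(48): size=1
2. enqueue(69): size=2
3. enqueue(52): size=3
4. enqueue(40): size=4
5. enqueue(1): size=4=cap → OVERFLOW (fail)
6. enqueue(40): size=4=cap → OVERFLOW (fail)
7. enqueue(7): size=4=cap → OVERFLOW (fail)
8. dequeue(): size=3
9. enqueue(12): size=4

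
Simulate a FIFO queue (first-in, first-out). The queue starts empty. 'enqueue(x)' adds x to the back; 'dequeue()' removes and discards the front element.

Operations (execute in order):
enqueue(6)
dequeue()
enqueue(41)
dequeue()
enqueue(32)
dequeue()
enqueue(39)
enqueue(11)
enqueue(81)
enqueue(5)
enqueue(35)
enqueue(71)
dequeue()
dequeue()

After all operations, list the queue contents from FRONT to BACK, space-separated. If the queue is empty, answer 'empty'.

enqueue(6): [6]
dequeue(): []
enqueue(41): [41]
dequeue(): []
enqueue(32): [32]
dequeue(): []
enqueue(39): [39]
enqueue(11): [39, 11]
enqueue(81): [39, 11, 81]
enqueue(5): [39, 11, 81, 5]
enqueue(35): [39, 11, 81, 5, 35]
enqueue(71): [39, 11, 81, 5, 35, 71]
dequeue(): [11, 81, 5, 35, 71]
dequeue(): [81, 5, 35, 71]

Answer: 81 5 35 71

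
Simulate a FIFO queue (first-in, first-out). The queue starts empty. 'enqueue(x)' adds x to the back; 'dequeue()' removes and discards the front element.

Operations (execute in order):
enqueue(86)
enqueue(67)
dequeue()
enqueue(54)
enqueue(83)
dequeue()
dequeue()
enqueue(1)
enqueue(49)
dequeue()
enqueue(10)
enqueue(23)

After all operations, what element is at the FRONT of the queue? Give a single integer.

Answer: 1

Derivation:
enqueue(86): queue = [86]
enqueue(67): queue = [86, 67]
dequeue(): queue = [67]
enqueue(54): queue = [67, 54]
enqueue(83): queue = [67, 54, 83]
dequeue(): queue = [54, 83]
dequeue(): queue = [83]
enqueue(1): queue = [83, 1]
enqueue(49): queue = [83, 1, 49]
dequeue(): queue = [1, 49]
enqueue(10): queue = [1, 49, 10]
enqueue(23): queue = [1, 49, 10, 23]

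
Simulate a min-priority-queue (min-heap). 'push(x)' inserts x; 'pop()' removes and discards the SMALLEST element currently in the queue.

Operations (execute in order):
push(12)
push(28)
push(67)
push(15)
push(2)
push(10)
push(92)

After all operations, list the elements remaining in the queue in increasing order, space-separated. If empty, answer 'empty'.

Answer: 2 10 12 15 28 67 92

Derivation:
push(12): heap contents = [12]
push(28): heap contents = [12, 28]
push(67): heap contents = [12, 28, 67]
push(15): heap contents = [12, 15, 28, 67]
push(2): heap contents = [2, 12, 15, 28, 67]
push(10): heap contents = [2, 10, 12, 15, 28, 67]
push(92): heap contents = [2, 10, 12, 15, 28, 67, 92]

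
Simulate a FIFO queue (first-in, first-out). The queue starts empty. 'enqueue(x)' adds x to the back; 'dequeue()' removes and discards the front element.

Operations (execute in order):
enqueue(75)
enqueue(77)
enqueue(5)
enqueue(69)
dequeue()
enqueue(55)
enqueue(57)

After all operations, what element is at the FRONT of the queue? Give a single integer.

Answer: 77

Derivation:
enqueue(75): queue = [75]
enqueue(77): queue = [75, 77]
enqueue(5): queue = [75, 77, 5]
enqueue(69): queue = [75, 77, 5, 69]
dequeue(): queue = [77, 5, 69]
enqueue(55): queue = [77, 5, 69, 55]
enqueue(57): queue = [77, 5, 69, 55, 57]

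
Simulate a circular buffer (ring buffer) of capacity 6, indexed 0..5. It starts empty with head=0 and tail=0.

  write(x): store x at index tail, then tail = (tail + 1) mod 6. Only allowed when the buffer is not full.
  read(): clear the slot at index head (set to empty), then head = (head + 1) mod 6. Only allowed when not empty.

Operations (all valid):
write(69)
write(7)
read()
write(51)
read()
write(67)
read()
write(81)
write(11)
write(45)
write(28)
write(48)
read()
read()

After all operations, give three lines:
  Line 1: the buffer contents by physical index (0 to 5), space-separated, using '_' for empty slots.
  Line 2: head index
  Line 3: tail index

Answer: 45 28 48 _ _ 11
5
3

Derivation:
write(69): buf=[69 _ _ _ _ _], head=0, tail=1, size=1
write(7): buf=[69 7 _ _ _ _], head=0, tail=2, size=2
read(): buf=[_ 7 _ _ _ _], head=1, tail=2, size=1
write(51): buf=[_ 7 51 _ _ _], head=1, tail=3, size=2
read(): buf=[_ _ 51 _ _ _], head=2, tail=3, size=1
write(67): buf=[_ _ 51 67 _ _], head=2, tail=4, size=2
read(): buf=[_ _ _ 67 _ _], head=3, tail=4, size=1
write(81): buf=[_ _ _ 67 81 _], head=3, tail=5, size=2
write(11): buf=[_ _ _ 67 81 11], head=3, tail=0, size=3
write(45): buf=[45 _ _ 67 81 11], head=3, tail=1, size=4
write(28): buf=[45 28 _ 67 81 11], head=3, tail=2, size=5
write(48): buf=[45 28 48 67 81 11], head=3, tail=3, size=6
read(): buf=[45 28 48 _ 81 11], head=4, tail=3, size=5
read(): buf=[45 28 48 _ _ 11], head=5, tail=3, size=4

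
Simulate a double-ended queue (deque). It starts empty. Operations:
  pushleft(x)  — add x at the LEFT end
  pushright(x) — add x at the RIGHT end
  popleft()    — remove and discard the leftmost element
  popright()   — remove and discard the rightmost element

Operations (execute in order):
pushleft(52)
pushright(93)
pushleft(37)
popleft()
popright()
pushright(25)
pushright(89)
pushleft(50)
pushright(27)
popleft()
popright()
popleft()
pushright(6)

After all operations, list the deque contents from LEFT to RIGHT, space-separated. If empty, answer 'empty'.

Answer: 25 89 6

Derivation:
pushleft(52): [52]
pushright(93): [52, 93]
pushleft(37): [37, 52, 93]
popleft(): [52, 93]
popright(): [52]
pushright(25): [52, 25]
pushright(89): [52, 25, 89]
pushleft(50): [50, 52, 25, 89]
pushright(27): [50, 52, 25, 89, 27]
popleft(): [52, 25, 89, 27]
popright(): [52, 25, 89]
popleft(): [25, 89]
pushright(6): [25, 89, 6]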